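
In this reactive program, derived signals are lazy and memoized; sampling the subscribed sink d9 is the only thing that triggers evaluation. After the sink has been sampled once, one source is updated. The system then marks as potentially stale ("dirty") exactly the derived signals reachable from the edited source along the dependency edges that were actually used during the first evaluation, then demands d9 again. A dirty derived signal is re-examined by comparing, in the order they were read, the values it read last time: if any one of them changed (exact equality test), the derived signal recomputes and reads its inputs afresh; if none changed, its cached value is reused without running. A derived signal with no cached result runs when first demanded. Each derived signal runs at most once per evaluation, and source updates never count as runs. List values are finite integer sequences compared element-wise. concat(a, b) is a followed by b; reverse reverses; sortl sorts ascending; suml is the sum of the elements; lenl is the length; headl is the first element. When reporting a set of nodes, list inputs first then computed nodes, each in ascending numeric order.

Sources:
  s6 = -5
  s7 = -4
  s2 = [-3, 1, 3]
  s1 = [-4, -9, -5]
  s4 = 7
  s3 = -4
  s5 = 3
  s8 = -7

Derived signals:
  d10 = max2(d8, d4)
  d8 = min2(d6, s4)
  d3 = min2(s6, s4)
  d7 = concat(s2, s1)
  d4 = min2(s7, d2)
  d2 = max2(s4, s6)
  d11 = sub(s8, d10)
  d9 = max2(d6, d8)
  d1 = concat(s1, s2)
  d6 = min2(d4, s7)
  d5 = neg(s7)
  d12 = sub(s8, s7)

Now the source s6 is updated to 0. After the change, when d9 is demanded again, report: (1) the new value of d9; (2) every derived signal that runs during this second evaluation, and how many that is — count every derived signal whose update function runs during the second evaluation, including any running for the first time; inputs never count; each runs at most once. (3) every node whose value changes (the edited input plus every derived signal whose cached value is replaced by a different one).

Demanding d9 again yields -4.
1 derived signals run: d2.
The nodes whose values change: s6.
Note the absorption at d2: it re-runs yet its value is the same, leaving the output's value untouched.

First demand of the output computes:
  d2 = max2(7, -5) = 7
  d4 = min2(-4, 7) = -4
  d6 = min2(-4, -4) = -4
  d8 = min2(-4, 7) = -4
  d9 = max2(-4, -4) = -4

After the edit, cleaning proceeds:
  d2: a read changed (s6 -5->0) — executes, giving 7 — identical to its old value.
  d4: dirty, but its reads are unchanged (s7 unchanged, d2 unchanged); cached -4 stands.
  d6: dirty, but its reads are unchanged (d4 unchanged, s7 unchanged); cached -4 stands.
  d8: dirty, but its reads are unchanged (d6 unchanged, s4 unchanged); cached -4 stands.
  d9: dirty, but its reads are unchanged (d6 unchanged, d8 unchanged); cached -4 stands.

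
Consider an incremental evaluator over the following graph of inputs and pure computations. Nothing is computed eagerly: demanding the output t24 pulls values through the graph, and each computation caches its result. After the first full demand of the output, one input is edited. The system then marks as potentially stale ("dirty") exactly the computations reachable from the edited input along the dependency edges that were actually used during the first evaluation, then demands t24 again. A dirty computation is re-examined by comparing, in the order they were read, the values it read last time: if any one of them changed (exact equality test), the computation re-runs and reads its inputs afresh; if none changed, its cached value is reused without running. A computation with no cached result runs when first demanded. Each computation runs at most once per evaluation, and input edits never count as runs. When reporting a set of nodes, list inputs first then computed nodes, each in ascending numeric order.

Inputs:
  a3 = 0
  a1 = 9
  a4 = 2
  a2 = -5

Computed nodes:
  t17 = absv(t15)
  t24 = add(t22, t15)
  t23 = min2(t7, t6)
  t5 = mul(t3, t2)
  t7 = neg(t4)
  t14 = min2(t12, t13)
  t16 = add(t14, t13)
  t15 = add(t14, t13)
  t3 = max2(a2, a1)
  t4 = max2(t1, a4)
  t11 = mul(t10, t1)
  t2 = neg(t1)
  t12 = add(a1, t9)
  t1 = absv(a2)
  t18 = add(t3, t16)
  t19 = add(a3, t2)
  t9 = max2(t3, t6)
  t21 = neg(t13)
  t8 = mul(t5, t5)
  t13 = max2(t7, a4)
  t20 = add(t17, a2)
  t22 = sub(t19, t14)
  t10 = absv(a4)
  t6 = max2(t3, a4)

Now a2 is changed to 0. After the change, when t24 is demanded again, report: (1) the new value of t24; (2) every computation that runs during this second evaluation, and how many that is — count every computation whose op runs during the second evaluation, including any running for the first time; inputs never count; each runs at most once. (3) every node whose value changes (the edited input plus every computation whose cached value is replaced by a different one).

Initial pass — values computed on the first demand:
  t1 = absv(-5) = 5
  t2 = neg(5) = -5
  t3 = max2(-5, 9) = 9
  t4 = max2(5, 2) = 5
  t6 = max2(9, 2) = 9
  t7 = neg(5) = -5
  t9 = max2(9, 9) = 9
  t12 = add(9, 9) = 18
  t13 = max2(-5, 2) = 2
  t14 = min2(18, 2) = 2
  t15 = add(2, 2) = 4
  t19 = add(0, -5) = -5
  t22 = sub(-5, 2) = -7
  t24 = add(-7, 4) = -3

Second demand — change propagation:
  t1: re-runs because a2 -5->0; new result 0.
  t2: re-runs because t1 5->0; new result 0.
  t3: re-runs because a2 -5->0; new result 9 (unchanged).
  t4: re-runs because t1 5->0; new result 2.
  t6: re-examined; everything it read last time is the same (t3 unchanged, a4 unchanged) — cache 9 kept, no run.
  t7: re-runs because t4 5->2; new result -2.
  t9: re-examined; everything it read last time is the same (t3 unchanged, t6 unchanged) — cache 9 kept, no run.
  t12: re-examined; everything it read last time is the same (a1 unchanged, t9 unchanged) — cache 18 kept, no run.
  t13: re-runs because t7 -5->-2; new result 2 (unchanged).
  t14: re-examined; everything it read last time is the same (t12 unchanged, t13 unchanged) — cache 2 kept, no run.
  t15: re-examined; everything it read last time is the same (t14 unchanged, t13 unchanged) — cache 4 kept, no run.
  t19: re-runs because t2 -5->0; new result 0.
  t22: re-runs because t19 -5->0; new result -2.
  t24: re-runs because t22 -7->-2; new result 2.

The important point: at t6 every value read last time is unchanged, so the dirty flag clears without a run.

t24 now evaluates to 2.
Run set: t1, t2, t3, t4, t7, t13, t19, t22, t24 (9 run).
Changed values: a2, t1, t2, t4, t7, t19, t22, t24.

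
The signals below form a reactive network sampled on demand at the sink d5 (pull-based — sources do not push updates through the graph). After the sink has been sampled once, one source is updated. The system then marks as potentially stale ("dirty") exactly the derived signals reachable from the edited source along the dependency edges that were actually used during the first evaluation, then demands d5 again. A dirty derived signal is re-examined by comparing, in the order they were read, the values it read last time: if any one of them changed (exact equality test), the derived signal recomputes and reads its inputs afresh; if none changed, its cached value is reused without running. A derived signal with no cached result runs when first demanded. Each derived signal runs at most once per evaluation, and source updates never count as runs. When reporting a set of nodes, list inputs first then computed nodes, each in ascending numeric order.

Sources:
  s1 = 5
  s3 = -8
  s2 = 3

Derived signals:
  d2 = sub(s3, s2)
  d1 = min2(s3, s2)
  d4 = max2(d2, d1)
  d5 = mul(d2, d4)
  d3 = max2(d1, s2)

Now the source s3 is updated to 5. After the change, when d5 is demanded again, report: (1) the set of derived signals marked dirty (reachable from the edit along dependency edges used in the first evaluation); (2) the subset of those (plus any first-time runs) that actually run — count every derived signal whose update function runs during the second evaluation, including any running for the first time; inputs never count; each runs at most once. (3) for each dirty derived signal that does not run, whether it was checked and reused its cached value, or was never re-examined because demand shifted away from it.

Initial pass — values computed on the first demand:
  d1 = min2(-8, 3) = -8
  d2 = sub(-8, 3) = -11
  d4 = max2(-11, -8) = -8
  d5 = mul(-11, -8) = 88

Second demand — change propagation:
  d1: re-runs because s3 -8->5; new result 3.
  d2: re-runs because s3 -8->5; new result 2.
  d4: re-runs because d2 -11->2; d1 -8->3; new result 3.
  d5: re-runs because d2 -11->2; d4 -8->3; new result 6.

Dirty set: d1, d2, d4, d5.
Run set: d1, d2, d4, d5 (4 run).
All dirty derived signals ended up running.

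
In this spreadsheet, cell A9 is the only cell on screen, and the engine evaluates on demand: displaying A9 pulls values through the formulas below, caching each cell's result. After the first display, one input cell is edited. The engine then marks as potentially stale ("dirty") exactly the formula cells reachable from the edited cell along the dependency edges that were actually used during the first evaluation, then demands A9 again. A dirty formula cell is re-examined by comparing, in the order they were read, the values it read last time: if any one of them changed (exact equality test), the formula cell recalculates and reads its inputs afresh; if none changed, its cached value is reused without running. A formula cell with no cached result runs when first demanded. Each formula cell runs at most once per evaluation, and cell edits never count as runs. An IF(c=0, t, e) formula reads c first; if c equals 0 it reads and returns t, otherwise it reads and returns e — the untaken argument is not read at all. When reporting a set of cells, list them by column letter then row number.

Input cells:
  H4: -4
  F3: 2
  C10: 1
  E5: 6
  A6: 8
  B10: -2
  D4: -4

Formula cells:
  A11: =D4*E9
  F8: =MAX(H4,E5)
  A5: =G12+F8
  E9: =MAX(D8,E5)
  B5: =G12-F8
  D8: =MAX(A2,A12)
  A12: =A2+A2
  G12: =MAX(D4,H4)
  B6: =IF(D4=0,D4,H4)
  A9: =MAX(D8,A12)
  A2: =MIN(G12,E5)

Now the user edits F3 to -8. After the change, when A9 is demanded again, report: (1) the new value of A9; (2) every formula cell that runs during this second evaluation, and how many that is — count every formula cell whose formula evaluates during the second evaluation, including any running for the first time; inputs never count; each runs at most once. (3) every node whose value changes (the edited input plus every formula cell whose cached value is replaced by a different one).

Initial pass — values computed on the first demand:
  G12 = MAX(-4, -4) = -4
  A2 = MIN(-4, 6) = -4
  A12 = -4 + -4 = -8
  D8 = MAX(-4, -8) = -4
  A9 = MAX(-4, -8) = -4

Second demand — change propagation:
  no demanded computation ever read F3, so the edit dirties nothing and nothing runs.

The important point: nothing the output needs ever reads F3, so the edit is invisible to it.

A9 now evaluates to -4.
Run set: none (0 run).
Changed values: F3.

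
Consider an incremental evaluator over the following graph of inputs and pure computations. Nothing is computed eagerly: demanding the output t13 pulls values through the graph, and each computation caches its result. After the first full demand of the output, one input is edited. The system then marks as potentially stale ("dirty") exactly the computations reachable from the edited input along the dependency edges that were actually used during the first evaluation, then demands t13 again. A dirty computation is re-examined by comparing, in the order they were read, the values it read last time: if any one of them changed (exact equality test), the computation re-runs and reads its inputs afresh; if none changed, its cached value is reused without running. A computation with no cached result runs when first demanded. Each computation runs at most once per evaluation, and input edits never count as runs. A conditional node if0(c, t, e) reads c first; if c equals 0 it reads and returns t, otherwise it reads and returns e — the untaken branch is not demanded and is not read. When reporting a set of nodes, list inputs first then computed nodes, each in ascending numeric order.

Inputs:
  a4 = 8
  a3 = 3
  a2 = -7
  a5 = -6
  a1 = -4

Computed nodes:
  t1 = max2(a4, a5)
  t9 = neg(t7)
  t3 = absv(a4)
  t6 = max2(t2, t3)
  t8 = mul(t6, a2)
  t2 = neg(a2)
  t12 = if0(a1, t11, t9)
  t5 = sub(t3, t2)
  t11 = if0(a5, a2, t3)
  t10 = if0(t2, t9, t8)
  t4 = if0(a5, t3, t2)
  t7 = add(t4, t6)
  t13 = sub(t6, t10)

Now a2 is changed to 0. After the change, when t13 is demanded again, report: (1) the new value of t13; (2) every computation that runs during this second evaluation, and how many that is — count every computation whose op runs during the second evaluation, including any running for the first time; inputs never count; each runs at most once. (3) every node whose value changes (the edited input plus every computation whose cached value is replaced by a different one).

t13 now evaluates to 16.
Run set: t2, t4, t6, t7, t9, t10, t13 (7 run).
Changed values: a2, t2, t10, t13.
The important point: the flipped condition redirects demand; t8 is left stale, never re-checked.

Initial pass — values computed on the first demand:
  t2 = neg(-7) = 7
  t3 = absv(8) = 8
  t6 = max2(7, 8) = 8
  t8 = mul(8, -7) = -56
  t10 = if0(t2=7 -> else branch t8) = -56
  t13 = sub(8, -56) = 64

Second demand — change propagation:
  t2: re-runs because a2 -7->0; new result 0.
  t4: newly demanded (no cache) — executes and yields 0.
  t6: re-runs because t2 7->0; new result 8 (unchanged).
  t7: newly demanded (no cache) — executes and yields 8.
  t8: dirty yet unreached — the second evaluation never asks for it.
  t9: newly demanded (no cache) — executes and yields -8.
  t10: re-runs because t2 7->0; new result -8.
  t13: re-runs because t10 -56->-8; new result 16.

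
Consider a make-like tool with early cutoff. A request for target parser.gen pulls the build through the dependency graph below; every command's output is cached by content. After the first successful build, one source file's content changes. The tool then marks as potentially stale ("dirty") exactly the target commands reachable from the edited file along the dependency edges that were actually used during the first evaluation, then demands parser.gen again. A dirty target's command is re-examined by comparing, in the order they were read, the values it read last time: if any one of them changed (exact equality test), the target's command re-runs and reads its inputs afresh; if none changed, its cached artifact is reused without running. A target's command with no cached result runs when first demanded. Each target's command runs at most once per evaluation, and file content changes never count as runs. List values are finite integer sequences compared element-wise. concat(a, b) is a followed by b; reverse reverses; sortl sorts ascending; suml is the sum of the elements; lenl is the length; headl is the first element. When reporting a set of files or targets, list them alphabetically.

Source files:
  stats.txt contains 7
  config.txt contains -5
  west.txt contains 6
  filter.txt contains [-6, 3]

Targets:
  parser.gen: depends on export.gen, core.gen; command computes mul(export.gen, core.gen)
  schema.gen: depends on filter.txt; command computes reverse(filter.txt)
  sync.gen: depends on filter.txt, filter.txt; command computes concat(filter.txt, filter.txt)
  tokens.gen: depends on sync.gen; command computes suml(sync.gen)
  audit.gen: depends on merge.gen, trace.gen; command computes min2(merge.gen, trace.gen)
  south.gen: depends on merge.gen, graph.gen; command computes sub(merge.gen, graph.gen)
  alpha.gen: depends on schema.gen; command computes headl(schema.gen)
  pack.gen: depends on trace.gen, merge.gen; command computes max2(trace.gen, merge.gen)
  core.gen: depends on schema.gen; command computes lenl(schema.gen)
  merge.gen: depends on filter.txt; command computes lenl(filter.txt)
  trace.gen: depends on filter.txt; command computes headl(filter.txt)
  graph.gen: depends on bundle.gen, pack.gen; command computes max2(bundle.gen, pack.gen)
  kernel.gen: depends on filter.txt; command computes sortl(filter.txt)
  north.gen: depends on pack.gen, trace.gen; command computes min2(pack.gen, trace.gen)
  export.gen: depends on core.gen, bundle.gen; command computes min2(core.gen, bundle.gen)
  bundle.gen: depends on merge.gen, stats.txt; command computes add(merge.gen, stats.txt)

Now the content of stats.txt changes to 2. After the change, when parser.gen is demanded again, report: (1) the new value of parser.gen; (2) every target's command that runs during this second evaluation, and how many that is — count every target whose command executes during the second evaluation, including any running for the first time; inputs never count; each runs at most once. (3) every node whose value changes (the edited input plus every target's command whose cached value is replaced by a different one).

Demanding parser.gen again yields 4.
2 target commands run: bundle.gen, export.gen.
The nodes whose values change: bundle.gen, stats.txt.
Note the absorption at export.gen: it re-runs yet its value is the same, leaving the output's value untouched.

First demand of the output computes:
  merge.gen = lenl([-6, 3]) = 2
  bundle.gen = add(2, 7) = 9
  schema.gen = reverse([-6, 3]) = [3, -6]
  core.gen = lenl([3, -6]) = 2
  export.gen = min2(2, 9) = 2
  parser.gen = mul(2, 2) = 4

After the edit, cleaning proceeds:
  bundle.gen: a read changed (stats.txt 7->2) — executes, giving 4.
  export.gen: a read changed (bundle.gen 9->4) — executes, giving 2 — identical to its old value.
  parser.gen: dirty, but its reads are unchanged (export.gen unchanged, core.gen unchanged); cached 4 stands.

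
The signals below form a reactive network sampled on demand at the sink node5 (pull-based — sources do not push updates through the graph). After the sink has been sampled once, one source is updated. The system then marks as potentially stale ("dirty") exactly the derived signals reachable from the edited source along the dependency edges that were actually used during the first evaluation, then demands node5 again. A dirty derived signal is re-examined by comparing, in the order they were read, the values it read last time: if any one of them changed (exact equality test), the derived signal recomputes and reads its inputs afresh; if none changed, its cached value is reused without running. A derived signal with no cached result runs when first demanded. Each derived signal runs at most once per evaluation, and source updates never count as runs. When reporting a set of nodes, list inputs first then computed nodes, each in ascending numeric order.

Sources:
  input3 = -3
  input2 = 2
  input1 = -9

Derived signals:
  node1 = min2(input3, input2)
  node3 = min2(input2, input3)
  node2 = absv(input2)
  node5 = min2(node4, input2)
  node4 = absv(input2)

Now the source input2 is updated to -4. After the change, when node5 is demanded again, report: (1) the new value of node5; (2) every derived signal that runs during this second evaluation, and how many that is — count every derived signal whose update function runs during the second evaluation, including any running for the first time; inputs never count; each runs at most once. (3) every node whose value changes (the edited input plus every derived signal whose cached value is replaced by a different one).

node5 now evaluates to -4.
Run set: node4, node5 (2 run).
Changed values: input2, node4, node5.

Initial pass — values computed on the first demand:
  node4 = absv(2) = 2
  node5 = min2(2, 2) = 2

Second demand — change propagation:
  node4: re-runs because input2 2->-4; new result 4.
  node5: re-runs because node4 2->4; input2 2->-4; new result -4.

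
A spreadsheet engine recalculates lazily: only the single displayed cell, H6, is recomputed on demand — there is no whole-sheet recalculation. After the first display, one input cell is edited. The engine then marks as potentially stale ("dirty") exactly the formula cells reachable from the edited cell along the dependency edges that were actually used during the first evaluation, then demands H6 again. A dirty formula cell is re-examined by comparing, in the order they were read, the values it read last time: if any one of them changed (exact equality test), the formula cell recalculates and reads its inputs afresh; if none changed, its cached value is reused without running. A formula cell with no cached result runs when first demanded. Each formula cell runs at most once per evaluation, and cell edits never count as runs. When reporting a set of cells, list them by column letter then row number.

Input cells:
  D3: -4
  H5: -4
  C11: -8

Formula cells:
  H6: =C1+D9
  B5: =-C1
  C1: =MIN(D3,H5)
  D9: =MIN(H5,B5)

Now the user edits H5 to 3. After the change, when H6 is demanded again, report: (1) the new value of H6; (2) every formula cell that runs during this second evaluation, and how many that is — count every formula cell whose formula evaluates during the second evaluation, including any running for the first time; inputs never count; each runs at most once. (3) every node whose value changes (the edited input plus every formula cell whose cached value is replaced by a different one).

First evaluation (everything demanded from the output):
  C1 = MIN(-4, -4) = -4
  B5 = -(-4) = 4
  D9 = MIN(-4, 4) = -4
  H6 = -4 + -4 = -8

Propagation after the edit:
  C1: runs — H5 -4->3; result -4 (same value as before).
  B5: checked — values it read are unchanged (C1 unchanged); reused cached 4 without running.
  D9: runs — H5 -4->3; result 3.
  H6: runs — D9 -4->3; result -1.

Key observation: the cutoff stops propagation at B5 — its inputs' values are unchanged, so it reuses its cache.

New value of H6: -1.
Formula cells that run: C1, D9, H6 — 3 in total.
Values that change: D9, H5, H6.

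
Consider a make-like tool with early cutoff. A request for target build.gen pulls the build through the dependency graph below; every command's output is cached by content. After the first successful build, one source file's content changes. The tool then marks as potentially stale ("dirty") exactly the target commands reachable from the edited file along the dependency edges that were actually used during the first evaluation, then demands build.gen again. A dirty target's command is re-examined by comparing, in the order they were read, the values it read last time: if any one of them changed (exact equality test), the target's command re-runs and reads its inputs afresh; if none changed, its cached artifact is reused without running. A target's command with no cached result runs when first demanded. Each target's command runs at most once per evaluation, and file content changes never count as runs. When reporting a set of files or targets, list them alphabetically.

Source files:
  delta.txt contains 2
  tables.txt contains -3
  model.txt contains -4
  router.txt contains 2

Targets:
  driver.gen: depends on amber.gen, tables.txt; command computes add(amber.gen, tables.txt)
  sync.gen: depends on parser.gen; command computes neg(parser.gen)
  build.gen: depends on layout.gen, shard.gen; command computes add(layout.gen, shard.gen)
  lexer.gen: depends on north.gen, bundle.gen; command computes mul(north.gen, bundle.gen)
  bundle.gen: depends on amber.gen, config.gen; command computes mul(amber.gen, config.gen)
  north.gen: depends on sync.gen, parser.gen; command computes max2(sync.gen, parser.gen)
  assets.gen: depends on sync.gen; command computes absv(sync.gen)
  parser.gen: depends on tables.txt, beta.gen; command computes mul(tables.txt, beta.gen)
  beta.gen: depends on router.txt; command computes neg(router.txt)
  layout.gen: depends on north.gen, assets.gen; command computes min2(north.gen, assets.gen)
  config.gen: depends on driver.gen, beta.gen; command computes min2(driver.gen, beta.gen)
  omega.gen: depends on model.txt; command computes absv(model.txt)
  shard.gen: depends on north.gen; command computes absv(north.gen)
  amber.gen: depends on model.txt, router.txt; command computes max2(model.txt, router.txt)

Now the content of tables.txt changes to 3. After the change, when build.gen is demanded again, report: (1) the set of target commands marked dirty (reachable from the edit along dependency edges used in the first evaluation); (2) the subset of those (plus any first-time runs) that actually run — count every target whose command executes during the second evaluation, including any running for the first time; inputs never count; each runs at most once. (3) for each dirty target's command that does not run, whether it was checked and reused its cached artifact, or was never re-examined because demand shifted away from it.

First demand of the output computes:
  beta.gen = neg(2) = -2
  parser.gen = mul(-3, -2) = 6
  sync.gen = neg(6) = -6
  assets.gen = absv(-6) = 6
  north.gen = max2(-6, 6) = 6
  layout.gen = min2(6, 6) = 6
  shard.gen = absv(6) = 6
  build.gen = add(6, 6) = 12

After the edit, cleaning proceeds:
  parser.gen: a read changed (tables.txt -3->3) — executes, giving -6.
  sync.gen: a read changed (parser.gen 6->-6) — executes, giving 6.
  assets.gen: a read changed (sync.gen -6->6) — executes, giving 6 — identical to its old value.
  north.gen: a read changed (sync.gen -6->6; parser.gen 6->-6) — executes, giving 6 — identical to its old value.
  layout.gen: dirty, but its reads are unchanged (north.gen unchanged, assets.gen unchanged); cached 6 stands.
  shard.gen: dirty, but its reads are unchanged (north.gen unchanged); cached 6 stands.
  build.gen: dirty, but its reads are unchanged (layout.gen unchanged, shard.gen unchanged); cached 12 stands.

Note where the cutoff bites: layout.gen is checked, finds nothing changed, and keeps its cache.

The edit dirties: assets.gen, build.gen, layout.gen, north.gen, parser.gen, shard.gen, sync.gen.
4 target commands run: assets.gen, north.gen, parser.gen, sync.gen.
Cache hits after checking: build.gen, layout.gen, shard.gen.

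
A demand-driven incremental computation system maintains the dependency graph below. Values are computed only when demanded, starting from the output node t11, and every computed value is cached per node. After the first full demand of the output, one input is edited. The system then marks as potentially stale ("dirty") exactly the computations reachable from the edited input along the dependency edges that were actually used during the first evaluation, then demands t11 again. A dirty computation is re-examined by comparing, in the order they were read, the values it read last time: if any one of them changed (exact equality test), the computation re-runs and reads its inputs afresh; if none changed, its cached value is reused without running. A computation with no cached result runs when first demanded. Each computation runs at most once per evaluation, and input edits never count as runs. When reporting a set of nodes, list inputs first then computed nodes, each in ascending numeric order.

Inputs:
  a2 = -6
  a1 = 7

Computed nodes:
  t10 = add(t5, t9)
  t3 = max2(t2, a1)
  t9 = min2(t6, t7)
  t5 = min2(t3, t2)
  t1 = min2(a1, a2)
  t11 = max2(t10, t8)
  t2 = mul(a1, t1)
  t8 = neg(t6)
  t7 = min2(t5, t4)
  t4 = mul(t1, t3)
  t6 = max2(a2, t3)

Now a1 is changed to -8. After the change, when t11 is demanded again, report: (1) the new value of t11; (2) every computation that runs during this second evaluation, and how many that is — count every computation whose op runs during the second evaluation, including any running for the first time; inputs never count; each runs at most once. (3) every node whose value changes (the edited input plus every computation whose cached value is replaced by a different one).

New value of t11: -64.
Computations that run: t1, t2, t3, t4, t5, t6, t7, t8, t9, t10, t11 — 11 in total.
Values that change: a1, t1, t2, t3, t4, t5, t6, t7, t8, t9, t10, t11.

First evaluation (everything demanded from the output):
  t1 = min2(7, -6) = -6
  t2 = mul(7, -6) = -42
  t3 = max2(-42, 7) = 7
  t4 = mul(-6, 7) = -42
  t5 = min2(7, -42) = -42
  t6 = max2(-6, 7) = 7
  t7 = min2(-42, -42) = -42
  t8 = neg(7) = -7
  t9 = min2(7, -42) = -42
  t10 = add(-42, -42) = -84
  t11 = max2(-84, -7) = -7

Propagation after the edit:
  t1: runs — a1 7->-8; result -8.
  t2: runs — a1 7->-8; t1 -6->-8; result 64.
  t3: runs — t2 -42->64; a1 7->-8; result 64.
  t4: runs — t1 -6->-8; t3 7->64; result -512.
  t5: runs — t3 7->64; t2 -42->64; result 64.
  t6: runs — t3 7->64; result 64.
  t7: runs — t5 -42->64; t4 -42->-512; result -512.
  t8: runs — t6 7->64; result -64.
  t9: runs — t6 7->64; t7 -42->-512; result -512.
  t10: runs — t5 -42->64; t9 -42->-512; result -448.
  t11: runs — t10 -84->-448; t8 -7->-64; result -64.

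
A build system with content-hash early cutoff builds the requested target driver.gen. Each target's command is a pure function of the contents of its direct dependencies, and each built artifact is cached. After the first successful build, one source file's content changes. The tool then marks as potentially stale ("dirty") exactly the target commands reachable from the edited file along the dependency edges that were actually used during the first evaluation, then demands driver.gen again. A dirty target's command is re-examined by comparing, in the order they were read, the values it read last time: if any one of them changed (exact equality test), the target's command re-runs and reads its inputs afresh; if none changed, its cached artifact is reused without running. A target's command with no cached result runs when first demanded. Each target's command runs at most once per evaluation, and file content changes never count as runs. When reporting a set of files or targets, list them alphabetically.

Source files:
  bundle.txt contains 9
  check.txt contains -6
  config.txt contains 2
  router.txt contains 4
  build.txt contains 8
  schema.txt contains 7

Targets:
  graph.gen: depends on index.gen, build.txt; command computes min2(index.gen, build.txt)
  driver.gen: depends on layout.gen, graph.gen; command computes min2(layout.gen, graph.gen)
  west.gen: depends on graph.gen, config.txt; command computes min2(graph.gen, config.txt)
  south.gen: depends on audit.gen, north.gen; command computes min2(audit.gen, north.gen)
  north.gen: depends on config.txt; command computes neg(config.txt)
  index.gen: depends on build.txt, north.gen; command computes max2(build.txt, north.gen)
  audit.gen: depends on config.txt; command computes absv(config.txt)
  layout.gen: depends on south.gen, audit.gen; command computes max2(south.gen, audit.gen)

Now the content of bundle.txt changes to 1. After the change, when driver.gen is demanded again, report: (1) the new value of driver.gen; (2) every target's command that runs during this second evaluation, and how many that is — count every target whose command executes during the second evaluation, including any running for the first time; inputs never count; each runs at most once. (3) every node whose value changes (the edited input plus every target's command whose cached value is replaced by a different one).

New value of driver.gen: 2.
Target commands that run: none — 0 in total.
Values that change: bundle.txt.
Key observation: bundle.txt is never demanded by the output, so the edit triggers no recomputation at all.

First evaluation (everything demanded from the output):
  audit.gen = absv(2) = 2
  north.gen = neg(2) = -2
  index.gen = max2(8, -2) = 8
  graph.gen = min2(8, 8) = 8
  south.gen = min2(2, -2) = -2
  layout.gen = max2(-2, 2) = 2
  driver.gen = min2(2, 8) = 2

Propagation after the edit:
  bundle.txt feeds no computation that the output demands — nothing is marked dirty and nothing runs.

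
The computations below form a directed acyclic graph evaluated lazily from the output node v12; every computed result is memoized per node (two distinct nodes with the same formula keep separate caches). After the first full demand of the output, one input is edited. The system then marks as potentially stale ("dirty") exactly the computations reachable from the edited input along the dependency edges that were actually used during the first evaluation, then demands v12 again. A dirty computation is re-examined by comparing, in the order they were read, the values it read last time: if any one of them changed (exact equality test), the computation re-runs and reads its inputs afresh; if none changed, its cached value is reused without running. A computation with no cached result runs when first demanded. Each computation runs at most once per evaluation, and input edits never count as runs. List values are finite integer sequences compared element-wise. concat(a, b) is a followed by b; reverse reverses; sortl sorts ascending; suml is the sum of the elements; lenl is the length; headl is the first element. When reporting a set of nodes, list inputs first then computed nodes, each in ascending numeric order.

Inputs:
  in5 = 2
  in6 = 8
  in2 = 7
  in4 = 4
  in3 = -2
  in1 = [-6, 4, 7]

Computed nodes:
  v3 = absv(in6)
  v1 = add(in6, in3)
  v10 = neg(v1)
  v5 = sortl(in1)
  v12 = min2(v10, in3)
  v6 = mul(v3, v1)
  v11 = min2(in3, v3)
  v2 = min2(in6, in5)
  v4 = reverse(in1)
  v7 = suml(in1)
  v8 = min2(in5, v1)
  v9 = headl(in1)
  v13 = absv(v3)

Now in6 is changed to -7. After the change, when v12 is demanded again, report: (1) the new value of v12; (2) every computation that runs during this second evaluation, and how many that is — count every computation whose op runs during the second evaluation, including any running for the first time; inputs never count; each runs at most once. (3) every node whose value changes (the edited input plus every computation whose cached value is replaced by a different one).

Demanding v12 again yields -2.
3 computations run: v1, v10, v12.
The nodes whose values change: in6, v1, v10, v12.

First demand of the output computes:
  v1 = add(8, -2) = 6
  v10 = neg(6) = -6
  v12 = min2(-6, -2) = -6

After the edit, cleaning proceeds:
  v1: a read changed (in6 8->-7) — executes, giving -9.
  v10: a read changed (v1 6->-9) — executes, giving 9.
  v12: a read changed (v10 -6->9) — executes, giving -2.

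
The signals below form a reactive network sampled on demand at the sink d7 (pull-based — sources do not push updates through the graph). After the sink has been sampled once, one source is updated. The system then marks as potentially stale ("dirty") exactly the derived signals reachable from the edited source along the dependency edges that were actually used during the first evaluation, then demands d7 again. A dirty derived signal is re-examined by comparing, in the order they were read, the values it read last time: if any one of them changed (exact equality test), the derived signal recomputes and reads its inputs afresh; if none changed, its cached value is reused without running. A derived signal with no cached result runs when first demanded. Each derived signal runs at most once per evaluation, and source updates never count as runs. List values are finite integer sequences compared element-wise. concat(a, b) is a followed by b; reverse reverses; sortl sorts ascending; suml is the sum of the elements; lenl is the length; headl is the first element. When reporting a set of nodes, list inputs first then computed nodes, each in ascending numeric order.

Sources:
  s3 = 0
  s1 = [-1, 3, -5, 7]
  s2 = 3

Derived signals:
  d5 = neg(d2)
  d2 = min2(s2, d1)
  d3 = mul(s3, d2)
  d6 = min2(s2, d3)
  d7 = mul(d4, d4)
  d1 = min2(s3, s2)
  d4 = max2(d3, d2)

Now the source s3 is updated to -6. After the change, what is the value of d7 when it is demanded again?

Initial pass — values computed on the first demand:
  d1 = min2(0, 3) = 0
  d2 = min2(3, 0) = 0
  d3 = mul(0, 0) = 0
  d4 = max2(0, 0) = 0
  d7 = mul(0, 0) = 0

Second demand — change propagation:
  d1: re-runs because s3 0->-6; new result -6.
  d2: re-runs because d1 0->-6; new result -6.
  d3: re-runs because s3 0->-6; d2 0->-6; new result 36.
  d4: re-runs because d3 0->36; d2 0->-6; new result 36.
  d7: re-runs because d4 0->36; d4 0->36; new result 1296.

d7 now evaluates to 1296.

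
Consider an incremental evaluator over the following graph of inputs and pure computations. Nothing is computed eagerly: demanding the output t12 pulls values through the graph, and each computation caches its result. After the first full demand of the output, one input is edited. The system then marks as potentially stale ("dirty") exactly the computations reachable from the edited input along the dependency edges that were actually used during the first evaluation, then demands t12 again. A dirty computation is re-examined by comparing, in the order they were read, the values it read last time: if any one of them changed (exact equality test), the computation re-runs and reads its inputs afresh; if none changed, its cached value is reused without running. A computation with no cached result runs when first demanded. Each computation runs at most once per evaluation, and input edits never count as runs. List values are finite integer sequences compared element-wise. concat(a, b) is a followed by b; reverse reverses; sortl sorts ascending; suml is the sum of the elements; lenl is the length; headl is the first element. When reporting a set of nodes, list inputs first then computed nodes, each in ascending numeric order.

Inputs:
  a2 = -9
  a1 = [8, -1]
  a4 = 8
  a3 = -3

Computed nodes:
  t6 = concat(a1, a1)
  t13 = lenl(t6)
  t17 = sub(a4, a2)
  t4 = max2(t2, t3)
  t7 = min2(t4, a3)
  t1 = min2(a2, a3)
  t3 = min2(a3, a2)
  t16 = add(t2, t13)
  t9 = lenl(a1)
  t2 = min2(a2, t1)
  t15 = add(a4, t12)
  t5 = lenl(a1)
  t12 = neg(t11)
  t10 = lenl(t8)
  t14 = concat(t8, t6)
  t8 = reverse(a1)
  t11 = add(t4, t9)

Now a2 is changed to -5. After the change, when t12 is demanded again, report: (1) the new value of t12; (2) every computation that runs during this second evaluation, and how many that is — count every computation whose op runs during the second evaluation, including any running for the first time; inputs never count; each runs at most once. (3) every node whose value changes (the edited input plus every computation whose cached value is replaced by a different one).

t12 now evaluates to 3.
Run set: t1, t2, t3, t4, t11, t12 (6 run).
Changed values: a2, t1, t2, t3, t4, t11, t12.

Initial pass — values computed on the first demand:
  t1 = min2(-9, -3) = -9
  t2 = min2(-9, -9) = -9
  t3 = min2(-3, -9) = -9
  t4 = max2(-9, -9) = -9
  t9 = lenl([8, -1]) = 2
  t11 = add(-9, 2) = -7
  t12 = neg(-7) = 7

Second demand — change propagation:
  t1: re-runs because a2 -9->-5; new result -5.
  t2: re-runs because a2 -9->-5; t1 -9->-5; new result -5.
  t3: re-runs because a2 -9->-5; new result -5.
  t4: re-runs because t2 -9->-5; t3 -9->-5; new result -5.
  t11: re-runs because t4 -9->-5; new result -3.
  t12: re-runs because t11 -7->-3; new result 3.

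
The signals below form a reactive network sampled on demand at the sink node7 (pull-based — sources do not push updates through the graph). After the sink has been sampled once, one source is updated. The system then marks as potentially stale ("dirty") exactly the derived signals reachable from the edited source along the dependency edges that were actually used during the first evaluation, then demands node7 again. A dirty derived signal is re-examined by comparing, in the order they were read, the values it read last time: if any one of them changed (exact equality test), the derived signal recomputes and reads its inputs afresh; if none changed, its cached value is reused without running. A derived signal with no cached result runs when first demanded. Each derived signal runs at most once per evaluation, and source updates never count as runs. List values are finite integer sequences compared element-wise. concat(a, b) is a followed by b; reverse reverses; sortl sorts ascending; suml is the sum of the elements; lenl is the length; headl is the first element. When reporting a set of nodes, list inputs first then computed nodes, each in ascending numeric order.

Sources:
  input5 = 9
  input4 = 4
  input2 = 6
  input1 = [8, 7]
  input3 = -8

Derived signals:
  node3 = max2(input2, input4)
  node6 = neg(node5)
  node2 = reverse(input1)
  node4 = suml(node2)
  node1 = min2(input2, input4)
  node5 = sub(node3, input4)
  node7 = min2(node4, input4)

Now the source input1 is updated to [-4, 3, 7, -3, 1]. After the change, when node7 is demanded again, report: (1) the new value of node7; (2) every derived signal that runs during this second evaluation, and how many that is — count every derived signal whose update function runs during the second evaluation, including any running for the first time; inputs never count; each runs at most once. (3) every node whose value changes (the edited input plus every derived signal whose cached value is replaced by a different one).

Initial pass — values computed on the first demand:
  node2 = reverse([8, 7]) = [7, 8]
  node4 = suml([7, 8]) = 15
  node7 = min2(15, 4) = 4

Second demand — change propagation:
  node2: re-runs because input1 [8, 7]->[-4, 3, 7, -3, 1]; new result [1, -3, 7, 3, -4].
  node4: re-runs because node2 [7, 8]->[1, -3, 7, 3, -4]; new result 4.
  node7: re-runs because node4 15->4; new result 4 (unchanged).

node7 now evaluates to 4.
Run set: node2, node4, node7 (3 run).
Changed values: input1, node2, node4.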